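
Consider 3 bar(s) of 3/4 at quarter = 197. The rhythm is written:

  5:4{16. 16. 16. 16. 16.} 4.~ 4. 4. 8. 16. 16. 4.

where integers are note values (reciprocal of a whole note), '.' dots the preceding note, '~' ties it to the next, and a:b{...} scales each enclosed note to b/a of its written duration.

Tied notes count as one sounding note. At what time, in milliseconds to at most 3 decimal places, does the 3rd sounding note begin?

note 3 onset = 3/5b = 182.741ms

1. 0.0ms @ 0 + 91.371ms (3/10)
2. 91.371ms @ 3/10 + 91.371ms (3/10)
3. 182.741ms @ 3/5 + 91.371ms (3/10)
4. 274.112ms @ 9/10 + 91.371ms (3/10)
5. 365.482ms @ 6/5 + 91.371ms (3/10)
6. 456.853ms @ 3/2 + 913.706ms (3)
7. 1370.558ms @ 9/2 + 456.853ms (3/2)
8. 1827.411ms @ 6 + 228.426ms (3/4)
9. 2055.838ms @ 27/4 + 114.213ms (3/8)
10. 2170.051ms @ 57/8 + 114.213ms (3/8)
11. 2284.264ms @ 15/2 + 456.853ms (3/2)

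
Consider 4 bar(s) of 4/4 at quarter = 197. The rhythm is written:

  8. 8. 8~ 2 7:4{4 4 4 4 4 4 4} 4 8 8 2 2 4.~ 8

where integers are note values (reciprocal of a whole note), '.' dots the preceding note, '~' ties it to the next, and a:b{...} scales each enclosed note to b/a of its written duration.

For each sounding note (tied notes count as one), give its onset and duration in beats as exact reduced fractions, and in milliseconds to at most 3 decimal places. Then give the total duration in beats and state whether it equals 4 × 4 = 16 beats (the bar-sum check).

1) 0.0ms=0b +228.426ms=3/4b
2) 228.426ms=3/4b +228.426ms=3/4b
3) 456.853ms=3/2b +761.421ms=5/2b
4) 1218.274ms=4b +174.039ms=4/7b
5) 1392.313ms=32/7b +174.039ms=4/7b
6) 1566.352ms=36/7b +174.039ms=4/7b
7) 1740.392ms=40/7b +174.039ms=4/7b
8) 1914.431ms=44/7b +174.039ms=4/7b
9) 2088.47ms=48/7b +174.039ms=4/7b
10) 2262.509ms=52/7b +174.039ms=4/7b
11) 2436.548ms=8b +304.569ms=1b
12) 2741.117ms=9b +152.284ms=1/2b
13) 2893.401ms=19/2b +152.284ms=1/2b
14) 3045.685ms=10b +609.137ms=2b
15) 3654.822ms=12b +609.137ms=2b
16) 4263.959ms=14b +609.137ms=2b
Σ=16b of 16 (197bpm 4/4) — PASS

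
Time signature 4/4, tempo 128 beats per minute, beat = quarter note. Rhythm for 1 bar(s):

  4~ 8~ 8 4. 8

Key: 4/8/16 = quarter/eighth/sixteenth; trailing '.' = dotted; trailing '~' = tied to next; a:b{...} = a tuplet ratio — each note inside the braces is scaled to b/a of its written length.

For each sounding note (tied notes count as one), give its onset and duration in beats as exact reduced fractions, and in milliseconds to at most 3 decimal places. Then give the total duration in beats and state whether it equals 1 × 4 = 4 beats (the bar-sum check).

1) 0.0ms=0b +937.5ms=2b
2) 937.5ms=2b +703.125ms=3/2b
3) 1640.625ms=7/2b +234.375ms=1/2b
Σ=4b of 4 (128bpm 4/4) — PASS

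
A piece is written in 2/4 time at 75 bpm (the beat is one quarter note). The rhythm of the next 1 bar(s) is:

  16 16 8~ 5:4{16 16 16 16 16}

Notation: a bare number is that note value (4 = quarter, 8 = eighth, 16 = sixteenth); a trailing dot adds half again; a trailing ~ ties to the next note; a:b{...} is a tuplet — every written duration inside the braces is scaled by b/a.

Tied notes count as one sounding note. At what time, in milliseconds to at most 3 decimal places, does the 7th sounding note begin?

note 7 onset = 9/5b = 1440.0ms

1. 0.0ms @ 0 + 200.0ms (1/4)
2. 200.0ms @ 1/4 + 200.0ms (1/4)
3. 400.0ms @ 1/2 + 560.0ms (7/10)
4. 960.0ms @ 6/5 + 160.0ms (1/5)
5. 1120.0ms @ 7/5 + 160.0ms (1/5)
6. 1280.0ms @ 8/5 + 160.0ms (1/5)
7. 1440.0ms @ 9/5 + 160.0ms (1/5)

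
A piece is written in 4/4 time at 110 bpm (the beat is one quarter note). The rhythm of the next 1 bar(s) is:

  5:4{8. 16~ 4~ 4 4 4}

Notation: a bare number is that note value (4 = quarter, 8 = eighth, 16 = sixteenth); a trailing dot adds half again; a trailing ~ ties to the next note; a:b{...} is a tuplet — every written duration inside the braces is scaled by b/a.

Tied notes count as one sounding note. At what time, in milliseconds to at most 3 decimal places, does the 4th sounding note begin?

note 4 onset = 16/5b = 1745.455ms

1. 0.0ms @ 0 + 327.273ms (3/5)
2. 327.273ms @ 3/5 + 981.818ms (9/5)
3. 1309.091ms @ 12/5 + 436.364ms (4/5)
4. 1745.455ms @ 16/5 + 436.364ms (4/5)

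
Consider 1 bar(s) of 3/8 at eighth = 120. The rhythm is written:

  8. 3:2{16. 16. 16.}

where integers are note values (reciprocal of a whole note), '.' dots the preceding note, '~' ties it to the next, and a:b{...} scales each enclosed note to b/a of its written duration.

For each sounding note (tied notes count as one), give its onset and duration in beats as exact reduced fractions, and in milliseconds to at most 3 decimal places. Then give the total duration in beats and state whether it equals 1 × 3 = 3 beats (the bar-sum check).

1) 0.0ms=0b +750.0ms=3/2b
2) 750.0ms=3/2b +250.0ms=1/2b
3) 1000.0ms=2b +250.0ms=1/2b
4) 1250.0ms=5/2b +250.0ms=1/2b
Σ=3b of 3 (120bpm 3/8) — PASS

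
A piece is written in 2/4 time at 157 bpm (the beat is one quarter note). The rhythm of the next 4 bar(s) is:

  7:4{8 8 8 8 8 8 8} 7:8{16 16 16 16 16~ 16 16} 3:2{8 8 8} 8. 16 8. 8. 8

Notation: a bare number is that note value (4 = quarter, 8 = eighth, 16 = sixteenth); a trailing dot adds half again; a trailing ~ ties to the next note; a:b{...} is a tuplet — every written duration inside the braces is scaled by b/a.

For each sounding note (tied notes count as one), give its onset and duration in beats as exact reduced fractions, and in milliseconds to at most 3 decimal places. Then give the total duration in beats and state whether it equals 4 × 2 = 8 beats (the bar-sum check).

1) 0.0ms=0b +109.19ms=2/7b
2) 109.19ms=2/7b +109.19ms=2/7b
3) 218.38ms=4/7b +109.19ms=2/7b
4) 327.571ms=6/7b +109.19ms=2/7b
5) 436.761ms=8/7b +109.19ms=2/7b
6) 545.951ms=10/7b +109.19ms=2/7b
7) 655.141ms=12/7b +109.19ms=2/7b
8) 764.331ms=2b +109.19ms=2/7b
9) 873.521ms=16/7b +109.19ms=2/7b
10) 982.712ms=18/7b +109.19ms=2/7b
11) 1091.902ms=20/7b +109.19ms=2/7b
12) 1201.092ms=22/7b +218.38ms=4/7b
13) 1419.472ms=26/7b +109.19ms=2/7b
14) 1528.662ms=4b +127.389ms=1/3b
15) 1656.051ms=13/3b +127.389ms=1/3b
16) 1783.439ms=14/3b +127.389ms=1/3b
17) 1910.828ms=5b +286.624ms=3/4b
18) 2197.452ms=23/4b +95.541ms=1/4b
19) 2292.994ms=6b +286.624ms=3/4b
20) 2579.618ms=27/4b +286.624ms=3/4b
21) 2866.242ms=15/2b +191.083ms=1/2b
Σ=8b of 8 (157bpm 2/4) — PASS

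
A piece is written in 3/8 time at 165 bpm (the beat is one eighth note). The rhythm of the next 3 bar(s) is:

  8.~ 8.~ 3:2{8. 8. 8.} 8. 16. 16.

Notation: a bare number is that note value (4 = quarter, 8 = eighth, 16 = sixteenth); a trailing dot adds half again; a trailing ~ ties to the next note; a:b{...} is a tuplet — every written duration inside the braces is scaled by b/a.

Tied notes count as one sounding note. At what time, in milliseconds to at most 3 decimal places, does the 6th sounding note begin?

1. 0.0ms @ 0 + 1454.545ms (4)
2. 1454.545ms @ 4 + 363.636ms (1)
3. 1818.182ms @ 5 + 363.636ms (1)
4. 2181.818ms @ 6 + 545.455ms (3/2)
5. 2727.273ms @ 15/2 + 272.727ms (3/4)
6. 3000.0ms @ 33/4 + 272.727ms (3/4)

note 6 onset = 33/4b = 3000.0ms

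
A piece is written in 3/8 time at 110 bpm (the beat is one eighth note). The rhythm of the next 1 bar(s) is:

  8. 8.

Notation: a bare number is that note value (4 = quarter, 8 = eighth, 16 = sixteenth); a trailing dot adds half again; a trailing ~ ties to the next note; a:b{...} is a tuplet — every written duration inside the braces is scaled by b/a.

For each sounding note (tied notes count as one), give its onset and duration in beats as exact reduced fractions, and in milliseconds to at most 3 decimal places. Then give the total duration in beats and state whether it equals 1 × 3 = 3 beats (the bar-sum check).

1) 0.0ms=0b +818.182ms=3/2b
2) 818.182ms=3/2b +818.182ms=3/2b
Σ=3b of 3 (110bpm 3/8) — PASS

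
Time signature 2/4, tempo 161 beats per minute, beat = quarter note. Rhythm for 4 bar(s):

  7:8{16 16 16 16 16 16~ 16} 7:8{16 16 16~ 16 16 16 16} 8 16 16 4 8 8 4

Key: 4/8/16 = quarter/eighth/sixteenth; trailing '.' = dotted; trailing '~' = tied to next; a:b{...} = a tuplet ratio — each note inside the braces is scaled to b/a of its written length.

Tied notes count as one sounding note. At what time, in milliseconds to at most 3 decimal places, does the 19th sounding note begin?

note 19 onset = 7b = 2608.696ms

1. 0.0ms @ 0 + 106.477ms (2/7)
2. 106.477ms @ 2/7 + 106.477ms (2/7)
3. 212.955ms @ 4/7 + 106.477ms (2/7)
4. 319.432ms @ 6/7 + 106.477ms (2/7)
5. 425.909ms @ 8/7 + 106.477ms (2/7)
6. 532.387ms @ 10/7 + 212.955ms (4/7)
7. 745.342ms @ 2 + 106.477ms (2/7)
8. 851.819ms @ 16/7 + 106.477ms (2/7)
9. 958.296ms @ 18/7 + 212.955ms (4/7)
10. 1171.251ms @ 22/7 + 106.477ms (2/7)
11. 1277.728ms @ 24/7 + 106.477ms (2/7)
12. 1384.206ms @ 26/7 + 106.477ms (2/7)
13. 1490.683ms @ 4 + 186.335ms (1/2)
14. 1677.019ms @ 9/2 + 93.168ms (1/4)
15. 1770.186ms @ 19/4 + 93.168ms (1/4)
16. 1863.354ms @ 5 + 372.671ms (1)
17. 2236.025ms @ 6 + 186.335ms (1/2)
18. 2422.36ms @ 13/2 + 186.335ms (1/2)
19. 2608.696ms @ 7 + 372.671ms (1)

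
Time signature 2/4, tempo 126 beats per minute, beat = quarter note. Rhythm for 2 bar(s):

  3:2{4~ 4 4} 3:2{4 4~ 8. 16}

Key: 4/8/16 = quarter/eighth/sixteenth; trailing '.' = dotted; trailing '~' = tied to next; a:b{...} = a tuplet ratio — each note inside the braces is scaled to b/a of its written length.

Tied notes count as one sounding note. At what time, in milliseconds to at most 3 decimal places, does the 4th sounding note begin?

note 4 onset = 8/3b = 1269.841ms

1. 0.0ms @ 0 + 634.921ms (4/3)
2. 634.921ms @ 4/3 + 317.46ms (2/3)
3. 952.381ms @ 2 + 317.46ms (2/3)
4. 1269.841ms @ 8/3 + 555.556ms (7/6)
5. 1825.397ms @ 23/6 + 79.365ms (1/6)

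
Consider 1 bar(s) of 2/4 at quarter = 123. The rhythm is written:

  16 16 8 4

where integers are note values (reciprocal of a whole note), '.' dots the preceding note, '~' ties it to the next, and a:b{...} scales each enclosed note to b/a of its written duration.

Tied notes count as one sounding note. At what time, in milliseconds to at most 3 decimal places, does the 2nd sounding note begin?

1. 0.0ms @ 0 + 121.951ms (1/4)
2. 121.951ms @ 1/4 + 121.951ms (1/4)
3. 243.902ms @ 1/2 + 243.902ms (1/2)
4. 487.805ms @ 1 + 487.805ms (1)

note 2 onset = 1/4b = 121.951ms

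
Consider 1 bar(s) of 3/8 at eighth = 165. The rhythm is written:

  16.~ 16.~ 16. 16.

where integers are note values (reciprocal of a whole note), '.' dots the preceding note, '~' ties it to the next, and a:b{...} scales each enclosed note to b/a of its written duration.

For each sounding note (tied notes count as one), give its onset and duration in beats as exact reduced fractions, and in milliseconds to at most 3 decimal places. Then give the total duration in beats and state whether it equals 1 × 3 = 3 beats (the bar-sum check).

1) 0.0ms=0b +818.182ms=9/4b
2) 818.182ms=9/4b +272.727ms=3/4b
Σ=3b of 3 (165bpm 3/8) — PASS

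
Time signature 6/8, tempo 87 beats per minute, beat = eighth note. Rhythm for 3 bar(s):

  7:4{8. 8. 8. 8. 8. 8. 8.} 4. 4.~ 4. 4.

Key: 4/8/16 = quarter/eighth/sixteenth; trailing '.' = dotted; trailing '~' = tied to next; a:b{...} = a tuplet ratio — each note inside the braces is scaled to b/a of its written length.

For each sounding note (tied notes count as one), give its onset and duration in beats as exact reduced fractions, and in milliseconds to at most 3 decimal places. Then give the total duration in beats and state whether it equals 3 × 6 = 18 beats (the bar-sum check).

1) 0.0ms=0b +591.133ms=6/7b
2) 591.133ms=6/7b +591.133ms=6/7b
3) 1182.266ms=12/7b +591.133ms=6/7b
4) 1773.399ms=18/7b +591.133ms=6/7b
5) 2364.532ms=24/7b +591.133ms=6/7b
6) 2955.665ms=30/7b +591.133ms=6/7b
7) 3546.798ms=36/7b +591.133ms=6/7b
8) 4137.931ms=6b +2068.966ms=3b
9) 6206.897ms=9b +4137.931ms=6b
10) 10344.828ms=15b +2068.966ms=3b
Σ=18b of 18 (87bpm 6/8) — PASS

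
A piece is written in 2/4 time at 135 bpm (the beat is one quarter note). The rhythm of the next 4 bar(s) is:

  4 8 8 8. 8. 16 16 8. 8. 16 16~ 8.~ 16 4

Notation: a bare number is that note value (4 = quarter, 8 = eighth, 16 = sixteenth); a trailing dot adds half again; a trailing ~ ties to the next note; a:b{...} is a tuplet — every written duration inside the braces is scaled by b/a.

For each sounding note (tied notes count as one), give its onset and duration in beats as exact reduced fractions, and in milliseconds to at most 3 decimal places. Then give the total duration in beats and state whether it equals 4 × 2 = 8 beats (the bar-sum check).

1) 0.0ms=0b +444.444ms=1b
2) 444.444ms=1b +222.222ms=1/2b
3) 666.667ms=3/2b +222.222ms=1/2b
4) 888.889ms=2b +333.333ms=3/4b
5) 1222.222ms=11/4b +333.333ms=3/4b
6) 1555.556ms=7/2b +111.111ms=1/4b
7) 1666.667ms=15/4b +111.111ms=1/4b
8) 1777.778ms=4b +333.333ms=3/4b
9) 2111.111ms=19/4b +333.333ms=3/4b
10) 2444.444ms=11/2b +111.111ms=1/4b
11) 2555.556ms=23/4b +555.556ms=5/4b
12) 3111.111ms=7b +444.444ms=1b
Σ=8b of 8 (135bpm 2/4) — PASS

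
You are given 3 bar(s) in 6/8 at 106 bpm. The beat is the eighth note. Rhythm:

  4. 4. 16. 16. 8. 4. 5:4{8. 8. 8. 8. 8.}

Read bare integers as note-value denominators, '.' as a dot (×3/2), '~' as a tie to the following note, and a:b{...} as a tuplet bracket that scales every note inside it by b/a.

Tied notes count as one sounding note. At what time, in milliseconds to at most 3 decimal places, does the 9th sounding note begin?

note 9 onset = 72/5b = 8150.943ms

1. 0.0ms @ 0 + 1698.113ms (3)
2. 1698.113ms @ 3 + 1698.113ms (3)
3. 3396.226ms @ 6 + 424.528ms (3/4)
4. 3820.755ms @ 27/4 + 424.528ms (3/4)
5. 4245.283ms @ 15/2 + 849.057ms (3/2)
6. 5094.34ms @ 9 + 1698.113ms (3)
7. 6792.453ms @ 12 + 679.245ms (6/5)
8. 7471.698ms @ 66/5 + 679.245ms (6/5)
9. 8150.943ms @ 72/5 + 679.245ms (6/5)
10. 8830.189ms @ 78/5 + 679.245ms (6/5)
11. 9509.434ms @ 84/5 + 679.245ms (6/5)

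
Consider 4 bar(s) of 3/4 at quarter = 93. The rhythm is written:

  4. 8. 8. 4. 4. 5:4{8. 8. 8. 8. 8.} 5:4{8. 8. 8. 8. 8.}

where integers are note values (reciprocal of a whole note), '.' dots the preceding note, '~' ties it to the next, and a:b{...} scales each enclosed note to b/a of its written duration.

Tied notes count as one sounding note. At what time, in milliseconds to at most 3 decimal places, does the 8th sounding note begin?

1. 0.0ms @ 0 + 967.742ms (3/2)
2. 967.742ms @ 3/2 + 483.871ms (3/4)
3. 1451.613ms @ 9/4 + 483.871ms (3/4)
4. 1935.484ms @ 3 + 967.742ms (3/2)
5. 2903.226ms @ 9/2 + 967.742ms (3/2)
6. 3870.968ms @ 6 + 387.097ms (3/5)
7. 4258.065ms @ 33/5 + 387.097ms (3/5)
8. 4645.161ms @ 36/5 + 387.097ms (3/5)
9. 5032.258ms @ 39/5 + 387.097ms (3/5)
10. 5419.355ms @ 42/5 + 387.097ms (3/5)
11. 5806.452ms @ 9 + 387.097ms (3/5)
12. 6193.548ms @ 48/5 + 387.097ms (3/5)
13. 6580.645ms @ 51/5 + 387.097ms (3/5)
14. 6967.742ms @ 54/5 + 387.097ms (3/5)
15. 7354.839ms @ 57/5 + 387.097ms (3/5)

note 8 onset = 36/5b = 4645.161ms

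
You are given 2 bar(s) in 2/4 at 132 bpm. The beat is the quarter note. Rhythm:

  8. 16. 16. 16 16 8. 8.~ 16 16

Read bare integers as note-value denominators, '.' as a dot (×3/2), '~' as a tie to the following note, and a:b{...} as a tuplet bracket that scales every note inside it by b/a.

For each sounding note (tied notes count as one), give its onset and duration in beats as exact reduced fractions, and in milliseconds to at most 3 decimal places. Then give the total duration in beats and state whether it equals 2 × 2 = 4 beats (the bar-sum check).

1) 0.0ms=0b +340.909ms=3/4b
2) 340.909ms=3/4b +170.455ms=3/8b
3) 511.364ms=9/8b +170.455ms=3/8b
4) 681.818ms=3/2b +113.636ms=1/4b
5) 795.455ms=7/4b +113.636ms=1/4b
6) 909.091ms=2b +340.909ms=3/4b
7) 1250.0ms=11/4b +454.545ms=1b
8) 1704.545ms=15/4b +113.636ms=1/4b
Σ=4b of 4 (132bpm 2/4) — PASS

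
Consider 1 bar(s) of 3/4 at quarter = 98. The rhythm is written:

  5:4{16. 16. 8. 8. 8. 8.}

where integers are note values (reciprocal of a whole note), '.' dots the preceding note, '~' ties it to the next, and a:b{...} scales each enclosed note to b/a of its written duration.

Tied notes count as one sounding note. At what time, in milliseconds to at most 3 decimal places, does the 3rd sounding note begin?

note 3 onset = 3/5b = 367.347ms

1. 0.0ms @ 0 + 183.673ms (3/10)
2. 183.673ms @ 3/10 + 183.673ms (3/10)
3. 367.347ms @ 3/5 + 367.347ms (3/5)
4. 734.694ms @ 6/5 + 367.347ms (3/5)
5. 1102.041ms @ 9/5 + 367.347ms (3/5)
6. 1469.388ms @ 12/5 + 367.347ms (3/5)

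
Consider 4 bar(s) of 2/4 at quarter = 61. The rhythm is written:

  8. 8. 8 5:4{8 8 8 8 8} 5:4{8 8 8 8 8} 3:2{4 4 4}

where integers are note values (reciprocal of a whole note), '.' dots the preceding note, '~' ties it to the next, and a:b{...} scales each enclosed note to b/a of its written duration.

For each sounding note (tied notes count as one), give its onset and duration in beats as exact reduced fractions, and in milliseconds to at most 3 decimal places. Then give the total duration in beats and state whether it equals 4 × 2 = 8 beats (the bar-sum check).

1) 0.0ms=0b +737.705ms=3/4b
2) 737.705ms=3/4b +737.705ms=3/4b
3) 1475.41ms=3/2b +491.803ms=1/2b
4) 1967.213ms=2b +393.443ms=2/5b
5) 2360.656ms=12/5b +393.443ms=2/5b
6) 2754.098ms=14/5b +393.443ms=2/5b
7) 3147.541ms=16/5b +393.443ms=2/5b
8) 3540.984ms=18/5b +393.443ms=2/5b
9) 3934.426ms=4b +393.443ms=2/5b
10) 4327.869ms=22/5b +393.443ms=2/5b
11) 4721.311ms=24/5b +393.443ms=2/5b
12) 5114.754ms=26/5b +393.443ms=2/5b
13) 5508.197ms=28/5b +393.443ms=2/5b
14) 5901.639ms=6b +655.738ms=2/3b
15) 6557.377ms=20/3b +655.738ms=2/3b
16) 7213.115ms=22/3b +655.738ms=2/3b
Σ=8b of 8 (61bpm 2/4) — PASS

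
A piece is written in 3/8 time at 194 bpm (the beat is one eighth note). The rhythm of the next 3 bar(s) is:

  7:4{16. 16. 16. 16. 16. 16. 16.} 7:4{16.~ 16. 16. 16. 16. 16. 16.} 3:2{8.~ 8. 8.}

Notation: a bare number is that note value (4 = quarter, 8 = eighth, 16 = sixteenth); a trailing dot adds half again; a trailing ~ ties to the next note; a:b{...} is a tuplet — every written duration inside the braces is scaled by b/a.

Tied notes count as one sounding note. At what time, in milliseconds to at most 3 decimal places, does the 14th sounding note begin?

note 14 onset = 6b = 1855.67ms

1. 0.0ms @ 0 + 132.548ms (3/7)
2. 132.548ms @ 3/7 + 132.548ms (3/7)
3. 265.096ms @ 6/7 + 132.548ms (3/7)
4. 397.644ms @ 9/7 + 132.548ms (3/7)
5. 530.191ms @ 12/7 + 132.548ms (3/7)
6. 662.739ms @ 15/7 + 132.548ms (3/7)
7. 795.287ms @ 18/7 + 132.548ms (3/7)
8. 927.835ms @ 3 + 265.096ms (6/7)
9. 1192.931ms @ 27/7 + 132.548ms (3/7)
10. 1325.479ms @ 30/7 + 132.548ms (3/7)
11. 1458.027ms @ 33/7 + 132.548ms (3/7)
12. 1590.574ms @ 36/7 + 132.548ms (3/7)
13. 1723.122ms @ 39/7 + 132.548ms (3/7)
14. 1855.67ms @ 6 + 618.557ms (2)
15. 2474.227ms @ 8 + 309.278ms (1)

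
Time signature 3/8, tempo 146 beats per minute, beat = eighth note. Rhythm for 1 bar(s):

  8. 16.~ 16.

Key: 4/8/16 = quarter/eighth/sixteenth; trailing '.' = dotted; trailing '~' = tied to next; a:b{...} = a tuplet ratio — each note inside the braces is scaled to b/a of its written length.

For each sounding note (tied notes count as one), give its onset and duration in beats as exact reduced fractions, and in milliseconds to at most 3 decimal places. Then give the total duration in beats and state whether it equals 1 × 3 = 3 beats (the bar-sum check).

1) 0.0ms=0b +616.438ms=3/2b
2) 616.438ms=3/2b +616.438ms=3/2b
Σ=3b of 3 (146bpm 3/8) — PASS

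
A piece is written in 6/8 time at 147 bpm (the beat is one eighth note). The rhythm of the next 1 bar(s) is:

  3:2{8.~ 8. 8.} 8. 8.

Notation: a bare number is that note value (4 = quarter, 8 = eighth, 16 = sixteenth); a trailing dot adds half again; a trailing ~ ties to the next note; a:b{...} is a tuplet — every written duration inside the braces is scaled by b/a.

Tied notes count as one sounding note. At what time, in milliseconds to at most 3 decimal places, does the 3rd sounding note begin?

note 3 onset = 3b = 1224.49ms

1. 0.0ms @ 0 + 816.327ms (2)
2. 816.327ms @ 2 + 408.163ms (1)
3. 1224.49ms @ 3 + 612.245ms (3/2)
4. 1836.735ms @ 9/2 + 612.245ms (3/2)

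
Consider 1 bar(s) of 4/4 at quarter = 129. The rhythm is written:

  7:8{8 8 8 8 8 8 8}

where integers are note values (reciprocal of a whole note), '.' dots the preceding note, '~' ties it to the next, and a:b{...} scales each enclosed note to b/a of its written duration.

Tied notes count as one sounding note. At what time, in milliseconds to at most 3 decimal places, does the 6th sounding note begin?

note 6 onset = 20/7b = 1328.904ms

1. 0.0ms @ 0 + 265.781ms (4/7)
2. 265.781ms @ 4/7 + 265.781ms (4/7)
3. 531.561ms @ 8/7 + 265.781ms (4/7)
4. 797.342ms @ 12/7 + 265.781ms (4/7)
5. 1063.123ms @ 16/7 + 265.781ms (4/7)
6. 1328.904ms @ 20/7 + 265.781ms (4/7)
7. 1594.684ms @ 24/7 + 265.781ms (4/7)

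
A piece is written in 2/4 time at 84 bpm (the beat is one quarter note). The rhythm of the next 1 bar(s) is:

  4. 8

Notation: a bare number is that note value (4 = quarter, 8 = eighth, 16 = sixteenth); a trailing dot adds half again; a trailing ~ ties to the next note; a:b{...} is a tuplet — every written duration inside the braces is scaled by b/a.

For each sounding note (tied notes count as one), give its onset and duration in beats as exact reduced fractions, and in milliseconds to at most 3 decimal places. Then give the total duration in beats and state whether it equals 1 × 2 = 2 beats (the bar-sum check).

1) 0.0ms=0b +1071.429ms=3/2b
2) 1071.429ms=3/2b +357.143ms=1/2b
Σ=2b of 2 (84bpm 2/4) — PASS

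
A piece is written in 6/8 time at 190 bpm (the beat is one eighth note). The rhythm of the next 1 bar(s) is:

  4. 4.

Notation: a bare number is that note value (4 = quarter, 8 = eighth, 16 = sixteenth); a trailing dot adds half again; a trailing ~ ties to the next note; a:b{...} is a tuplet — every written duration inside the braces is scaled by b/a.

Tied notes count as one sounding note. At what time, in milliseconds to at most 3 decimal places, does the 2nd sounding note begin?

1. 0.0ms @ 0 + 947.368ms (3)
2. 947.368ms @ 3 + 947.368ms (3)

note 2 onset = 3b = 947.368ms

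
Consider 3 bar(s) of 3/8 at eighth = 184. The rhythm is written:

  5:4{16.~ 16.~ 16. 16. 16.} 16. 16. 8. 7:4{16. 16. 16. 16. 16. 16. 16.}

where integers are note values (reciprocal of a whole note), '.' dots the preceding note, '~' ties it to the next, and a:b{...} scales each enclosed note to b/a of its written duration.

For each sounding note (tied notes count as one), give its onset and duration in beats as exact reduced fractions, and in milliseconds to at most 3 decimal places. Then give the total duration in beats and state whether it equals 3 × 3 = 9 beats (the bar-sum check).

1) 0.0ms=0b +586.957ms=9/5b
2) 586.957ms=9/5b +195.652ms=3/5b
3) 782.609ms=12/5b +195.652ms=3/5b
4) 978.261ms=3b +244.565ms=3/4b
5) 1222.826ms=15/4b +244.565ms=3/4b
6) 1467.391ms=9/2b +489.13ms=3/2b
7) 1956.522ms=6b +139.752ms=3/7b
8) 2096.273ms=45/7b +139.752ms=3/7b
9) 2236.025ms=48/7b +139.752ms=3/7b
10) 2375.776ms=51/7b +139.752ms=3/7b
11) 2515.528ms=54/7b +139.752ms=3/7b
12) 2655.28ms=57/7b +139.752ms=3/7b
13) 2795.031ms=60/7b +139.752ms=3/7b
Σ=9b of 9 (184bpm 3/8) — PASS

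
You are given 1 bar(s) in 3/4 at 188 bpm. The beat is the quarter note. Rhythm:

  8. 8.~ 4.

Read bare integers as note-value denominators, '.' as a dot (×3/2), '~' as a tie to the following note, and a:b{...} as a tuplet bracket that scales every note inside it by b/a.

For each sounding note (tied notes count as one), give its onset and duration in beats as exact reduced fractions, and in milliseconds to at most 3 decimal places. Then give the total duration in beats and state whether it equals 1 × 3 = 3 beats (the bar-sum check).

1) 0.0ms=0b +239.362ms=3/4b
2) 239.362ms=3/4b +718.085ms=9/4b
Σ=3b of 3 (188bpm 3/4) — PASS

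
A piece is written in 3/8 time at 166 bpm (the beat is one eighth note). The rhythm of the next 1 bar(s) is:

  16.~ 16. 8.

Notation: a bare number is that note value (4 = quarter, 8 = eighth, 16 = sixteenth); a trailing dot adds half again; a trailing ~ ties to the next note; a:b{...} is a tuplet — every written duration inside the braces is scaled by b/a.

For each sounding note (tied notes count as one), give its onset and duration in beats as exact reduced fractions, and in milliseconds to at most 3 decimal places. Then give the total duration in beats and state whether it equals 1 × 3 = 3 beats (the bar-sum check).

1) 0.0ms=0b +542.169ms=3/2b
2) 542.169ms=3/2b +542.169ms=3/2b
Σ=3b of 3 (166bpm 3/8) — PASS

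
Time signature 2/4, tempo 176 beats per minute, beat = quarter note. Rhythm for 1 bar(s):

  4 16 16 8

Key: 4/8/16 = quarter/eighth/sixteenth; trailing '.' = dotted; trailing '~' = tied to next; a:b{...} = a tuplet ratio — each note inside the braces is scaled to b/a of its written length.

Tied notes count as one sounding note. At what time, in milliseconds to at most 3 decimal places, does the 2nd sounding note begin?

1. 0.0ms @ 0 + 340.909ms (1)
2. 340.909ms @ 1 + 85.227ms (1/4)
3. 426.136ms @ 5/4 + 85.227ms (1/4)
4. 511.364ms @ 3/2 + 170.455ms (1/2)

note 2 onset = 1b = 340.909ms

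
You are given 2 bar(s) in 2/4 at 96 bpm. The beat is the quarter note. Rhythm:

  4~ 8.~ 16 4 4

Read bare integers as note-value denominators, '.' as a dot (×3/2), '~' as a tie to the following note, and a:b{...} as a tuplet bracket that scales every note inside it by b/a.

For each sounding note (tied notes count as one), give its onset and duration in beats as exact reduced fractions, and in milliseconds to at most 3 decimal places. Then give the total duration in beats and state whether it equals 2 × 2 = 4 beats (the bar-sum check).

1) 0.0ms=0b +1250.0ms=2b
2) 1250.0ms=2b +625.0ms=1b
3) 1875.0ms=3b +625.0ms=1b
Σ=4b of 4 (96bpm 2/4) — PASS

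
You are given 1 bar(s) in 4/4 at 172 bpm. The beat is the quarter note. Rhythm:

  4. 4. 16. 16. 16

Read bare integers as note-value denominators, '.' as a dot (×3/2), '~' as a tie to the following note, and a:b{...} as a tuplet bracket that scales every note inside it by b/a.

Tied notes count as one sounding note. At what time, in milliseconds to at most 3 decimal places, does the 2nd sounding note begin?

1. 0.0ms @ 0 + 523.256ms (3/2)
2. 523.256ms @ 3/2 + 523.256ms (3/2)
3. 1046.512ms @ 3 + 130.814ms (3/8)
4. 1177.326ms @ 27/8 + 130.814ms (3/8)
5. 1308.14ms @ 15/4 + 87.209ms (1/4)

note 2 onset = 3/2b = 523.256ms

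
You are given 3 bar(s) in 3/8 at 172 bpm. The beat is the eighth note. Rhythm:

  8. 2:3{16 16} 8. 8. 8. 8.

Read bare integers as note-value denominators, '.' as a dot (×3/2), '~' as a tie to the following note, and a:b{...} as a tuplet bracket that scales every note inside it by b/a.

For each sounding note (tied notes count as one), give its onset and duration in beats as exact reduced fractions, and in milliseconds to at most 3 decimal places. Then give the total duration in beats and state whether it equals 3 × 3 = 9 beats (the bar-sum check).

1) 0.0ms=0b +523.256ms=3/2b
2) 523.256ms=3/2b +261.628ms=3/4b
3) 784.884ms=9/4b +261.628ms=3/4b
4) 1046.512ms=3b +523.256ms=3/2b
5) 1569.767ms=9/2b +523.256ms=3/2b
6) 2093.023ms=6b +523.256ms=3/2b
7) 2616.279ms=15/2b +523.256ms=3/2b
Σ=9b of 9 (172bpm 3/8) — PASS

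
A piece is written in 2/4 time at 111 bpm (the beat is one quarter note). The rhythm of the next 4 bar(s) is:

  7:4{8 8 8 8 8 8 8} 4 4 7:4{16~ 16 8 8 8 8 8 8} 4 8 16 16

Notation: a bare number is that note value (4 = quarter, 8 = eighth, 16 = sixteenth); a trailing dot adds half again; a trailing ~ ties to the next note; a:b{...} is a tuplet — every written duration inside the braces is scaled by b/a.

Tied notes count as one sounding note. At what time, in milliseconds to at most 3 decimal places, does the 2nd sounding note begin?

note 2 onset = 2/7b = 154.44ms

1. 0.0ms @ 0 + 154.44ms (2/7)
2. 154.44ms @ 2/7 + 154.44ms (2/7)
3. 308.88ms @ 4/7 + 154.44ms (2/7)
4. 463.32ms @ 6/7 + 154.44ms (2/7)
5. 617.761ms @ 8/7 + 154.44ms (2/7)
6. 772.201ms @ 10/7 + 154.44ms (2/7)
7. 926.641ms @ 12/7 + 154.44ms (2/7)
8. 1081.081ms @ 2 + 540.541ms (1)
9. 1621.622ms @ 3 + 540.541ms (1)
10. 2162.162ms @ 4 + 154.44ms (2/7)
11. 2316.602ms @ 30/7 + 154.44ms (2/7)
12. 2471.042ms @ 32/7 + 154.44ms (2/7)
13. 2625.483ms @ 34/7 + 154.44ms (2/7)
14. 2779.923ms @ 36/7 + 154.44ms (2/7)
15. 2934.363ms @ 38/7 + 154.44ms (2/7)
16. 3088.803ms @ 40/7 + 154.44ms (2/7)
17. 3243.243ms @ 6 + 540.541ms (1)
18. 3783.784ms @ 7 + 270.27ms (1/2)
19. 4054.054ms @ 15/2 + 135.135ms (1/4)
20. 4189.189ms @ 31/4 + 135.135ms (1/4)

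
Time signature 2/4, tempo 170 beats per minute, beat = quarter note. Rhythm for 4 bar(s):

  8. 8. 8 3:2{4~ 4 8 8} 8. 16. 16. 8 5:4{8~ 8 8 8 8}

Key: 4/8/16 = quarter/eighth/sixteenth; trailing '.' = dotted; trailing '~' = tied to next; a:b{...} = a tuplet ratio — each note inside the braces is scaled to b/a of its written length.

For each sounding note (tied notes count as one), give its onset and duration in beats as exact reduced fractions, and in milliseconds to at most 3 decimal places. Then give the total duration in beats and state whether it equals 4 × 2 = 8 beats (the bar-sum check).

1) 0.0ms=0b +264.706ms=3/4b
2) 264.706ms=3/4b +264.706ms=3/4b
3) 529.412ms=3/2b +176.471ms=1/2b
4) 705.882ms=2b +470.588ms=4/3b
5) 1176.471ms=10/3b +117.647ms=1/3b
6) 1294.118ms=11/3b +117.647ms=1/3b
7) 1411.765ms=4b +264.706ms=3/4b
8) 1676.471ms=19/4b +132.353ms=3/8b
9) 1808.824ms=41/8b +132.353ms=3/8b
10) 1941.176ms=11/2b +176.471ms=1/2b
11) 2117.647ms=6b +282.353ms=4/5b
12) 2400.0ms=34/5b +141.176ms=2/5b
13) 2541.176ms=36/5b +141.176ms=2/5b
14) 2682.353ms=38/5b +141.176ms=2/5b
Σ=8b of 8 (170bpm 2/4) — PASS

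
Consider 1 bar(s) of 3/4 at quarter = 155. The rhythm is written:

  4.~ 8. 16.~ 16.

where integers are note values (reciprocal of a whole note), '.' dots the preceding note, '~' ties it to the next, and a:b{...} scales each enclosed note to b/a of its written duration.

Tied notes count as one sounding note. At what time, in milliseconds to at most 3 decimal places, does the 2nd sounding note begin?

note 2 onset = 9/4b = 870.968ms

1. 0.0ms @ 0 + 870.968ms (9/4)
2. 870.968ms @ 9/4 + 290.323ms (3/4)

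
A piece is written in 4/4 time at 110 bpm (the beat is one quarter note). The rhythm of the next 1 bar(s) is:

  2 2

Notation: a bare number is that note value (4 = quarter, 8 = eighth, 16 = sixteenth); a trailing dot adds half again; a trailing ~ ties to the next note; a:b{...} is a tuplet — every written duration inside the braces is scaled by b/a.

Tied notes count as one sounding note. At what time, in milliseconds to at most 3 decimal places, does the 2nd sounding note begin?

note 2 onset = 2b = 1090.909ms

1. 0.0ms @ 0 + 1090.909ms (2)
2. 1090.909ms @ 2 + 1090.909ms (2)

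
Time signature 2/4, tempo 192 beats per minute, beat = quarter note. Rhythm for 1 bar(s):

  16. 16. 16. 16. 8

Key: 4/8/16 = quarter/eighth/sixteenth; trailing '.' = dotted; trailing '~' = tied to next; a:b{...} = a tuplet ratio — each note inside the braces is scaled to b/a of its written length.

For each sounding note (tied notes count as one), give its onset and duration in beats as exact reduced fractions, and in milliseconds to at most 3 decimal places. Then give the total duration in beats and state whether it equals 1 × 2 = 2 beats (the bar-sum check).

1) 0.0ms=0b +117.188ms=3/8b
2) 117.188ms=3/8b +117.188ms=3/8b
3) 234.375ms=3/4b +117.188ms=3/8b
4) 351.562ms=9/8b +117.188ms=3/8b
5) 468.75ms=3/2b +156.25ms=1/2b
Σ=2b of 2 (192bpm 2/4) — PASS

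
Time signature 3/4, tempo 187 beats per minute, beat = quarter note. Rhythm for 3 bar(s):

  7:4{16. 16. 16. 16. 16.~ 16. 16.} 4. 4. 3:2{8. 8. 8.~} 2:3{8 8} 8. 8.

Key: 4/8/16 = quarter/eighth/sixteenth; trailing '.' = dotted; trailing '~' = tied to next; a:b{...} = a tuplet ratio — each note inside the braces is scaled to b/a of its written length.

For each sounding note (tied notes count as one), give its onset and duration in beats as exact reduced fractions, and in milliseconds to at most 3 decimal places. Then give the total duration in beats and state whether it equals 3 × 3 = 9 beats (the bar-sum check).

1) 0.0ms=0b +68.755ms=3/14b
2) 68.755ms=3/14b +68.755ms=3/14b
3) 137.51ms=3/7b +68.755ms=3/14b
4) 206.264ms=9/14b +68.755ms=3/14b
5) 275.019ms=6/7b +137.51ms=3/7b
6) 412.529ms=9/7b +68.755ms=3/14b
7) 481.283ms=3/2b +481.283ms=3/2b
8) 962.567ms=3b +481.283ms=3/2b
9) 1443.85ms=9/2b +160.428ms=1/2b
10) 1604.278ms=5b +160.428ms=1/2b
11) 1764.706ms=11/2b +401.07ms=5/4b
12) 2165.775ms=27/4b +240.642ms=3/4b
13) 2406.417ms=15/2b +240.642ms=3/4b
14) 2647.059ms=33/4b +240.642ms=3/4b
Σ=9b of 9 (187bpm 3/4) — PASS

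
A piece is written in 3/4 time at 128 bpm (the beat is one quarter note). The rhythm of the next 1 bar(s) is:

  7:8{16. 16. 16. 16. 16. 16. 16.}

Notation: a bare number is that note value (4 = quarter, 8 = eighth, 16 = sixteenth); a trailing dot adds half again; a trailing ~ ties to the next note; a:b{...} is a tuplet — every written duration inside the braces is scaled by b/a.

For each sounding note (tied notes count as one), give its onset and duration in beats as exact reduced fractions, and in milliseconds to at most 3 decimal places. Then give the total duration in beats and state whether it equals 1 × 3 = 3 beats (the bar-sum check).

1) 0.0ms=0b +200.893ms=3/7b
2) 200.893ms=3/7b +200.893ms=3/7b
3) 401.786ms=6/7b +200.893ms=3/7b
4) 602.679ms=9/7b +200.893ms=3/7b
5) 803.571ms=12/7b +200.893ms=3/7b
6) 1004.464ms=15/7b +200.893ms=3/7b
7) 1205.357ms=18/7b +200.893ms=3/7b
Σ=3b of 3 (128bpm 3/4) — PASS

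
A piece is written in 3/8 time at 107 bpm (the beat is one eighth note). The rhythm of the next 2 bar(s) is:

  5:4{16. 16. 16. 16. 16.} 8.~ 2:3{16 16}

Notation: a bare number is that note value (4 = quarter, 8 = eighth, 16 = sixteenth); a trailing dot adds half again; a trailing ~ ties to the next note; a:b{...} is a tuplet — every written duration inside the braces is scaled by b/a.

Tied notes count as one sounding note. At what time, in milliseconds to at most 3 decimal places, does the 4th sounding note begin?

1. 0.0ms @ 0 + 336.449ms (3/5)
2. 336.449ms @ 3/5 + 336.449ms (3/5)
3. 672.897ms @ 6/5 + 336.449ms (3/5)
4. 1009.346ms @ 9/5 + 336.449ms (3/5)
5. 1345.794ms @ 12/5 + 336.449ms (3/5)
6. 1682.243ms @ 3 + 1261.682ms (9/4)
7. 2943.925ms @ 21/4 + 420.561ms (3/4)

note 4 onset = 9/5b = 1009.346ms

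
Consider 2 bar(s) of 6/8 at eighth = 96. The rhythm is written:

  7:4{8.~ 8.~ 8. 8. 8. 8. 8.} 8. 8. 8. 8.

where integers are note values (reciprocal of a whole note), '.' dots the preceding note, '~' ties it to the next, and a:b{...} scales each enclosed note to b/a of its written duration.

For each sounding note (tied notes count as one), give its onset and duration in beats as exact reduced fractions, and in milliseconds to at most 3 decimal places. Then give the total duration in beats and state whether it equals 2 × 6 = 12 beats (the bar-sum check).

1) 0.0ms=0b +1607.143ms=18/7b
2) 1607.143ms=18/7b +535.714ms=6/7b
3) 2142.857ms=24/7b +535.714ms=6/7b
4) 2678.571ms=30/7b +535.714ms=6/7b
5) 3214.286ms=36/7b +535.714ms=6/7b
6) 3750.0ms=6b +937.5ms=3/2b
7) 4687.5ms=15/2b +937.5ms=3/2b
8) 5625.0ms=9b +937.5ms=3/2b
9) 6562.5ms=21/2b +937.5ms=3/2b
Σ=12b of 12 (96bpm 6/8) — PASS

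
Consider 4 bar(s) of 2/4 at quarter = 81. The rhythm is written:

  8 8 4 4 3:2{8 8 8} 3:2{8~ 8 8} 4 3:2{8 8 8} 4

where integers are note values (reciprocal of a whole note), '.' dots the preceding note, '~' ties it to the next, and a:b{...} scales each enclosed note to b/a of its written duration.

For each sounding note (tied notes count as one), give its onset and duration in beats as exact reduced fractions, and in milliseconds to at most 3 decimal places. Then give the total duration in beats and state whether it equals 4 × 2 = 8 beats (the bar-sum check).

1) 0.0ms=0b +370.37ms=1/2b
2) 370.37ms=1/2b +370.37ms=1/2b
3) 740.741ms=1b +740.741ms=1b
4) 1481.481ms=2b +740.741ms=1b
5) 2222.222ms=3b +246.914ms=1/3b
6) 2469.136ms=10/3b +246.914ms=1/3b
7) 2716.049ms=11/3b +246.914ms=1/3b
8) 2962.963ms=4b +493.827ms=2/3b
9) 3456.79ms=14/3b +246.914ms=1/3b
10) 3703.704ms=5b +740.741ms=1b
11) 4444.444ms=6b +246.914ms=1/3b
12) 4691.358ms=19/3b +246.914ms=1/3b
13) 4938.272ms=20/3b +246.914ms=1/3b
14) 5185.185ms=7b +740.741ms=1b
Σ=8b of 8 (81bpm 2/4) — PASS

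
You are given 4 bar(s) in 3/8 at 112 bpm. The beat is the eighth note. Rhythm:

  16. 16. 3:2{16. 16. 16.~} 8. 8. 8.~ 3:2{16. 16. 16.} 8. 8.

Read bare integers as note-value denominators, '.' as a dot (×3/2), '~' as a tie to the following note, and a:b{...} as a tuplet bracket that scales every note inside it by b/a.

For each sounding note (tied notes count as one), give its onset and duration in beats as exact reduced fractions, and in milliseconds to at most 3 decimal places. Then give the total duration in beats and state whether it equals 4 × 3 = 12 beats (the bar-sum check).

1) 0.0ms=0b +401.786ms=3/4b
2) 401.786ms=3/4b +401.786ms=3/4b
3) 803.571ms=3/2b +267.857ms=1/2b
4) 1071.429ms=2b +267.857ms=1/2b
5) 1339.286ms=5/2b +1071.429ms=2b
6) 2410.714ms=9/2b +803.571ms=3/2b
7) 3214.286ms=6b +1071.429ms=2b
8) 4285.714ms=8b +267.857ms=1/2b
9) 4553.571ms=17/2b +267.857ms=1/2b
10) 4821.429ms=9b +803.571ms=3/2b
11) 5625.0ms=21/2b +803.571ms=3/2b
Σ=12b of 12 (112bpm 3/8) — PASS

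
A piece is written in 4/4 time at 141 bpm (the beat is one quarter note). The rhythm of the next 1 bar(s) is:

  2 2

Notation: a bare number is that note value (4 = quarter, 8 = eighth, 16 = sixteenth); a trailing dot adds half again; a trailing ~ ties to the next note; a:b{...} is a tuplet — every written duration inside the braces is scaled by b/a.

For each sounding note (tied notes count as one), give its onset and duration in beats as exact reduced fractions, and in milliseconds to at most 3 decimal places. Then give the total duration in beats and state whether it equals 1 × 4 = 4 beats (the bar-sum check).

1) 0.0ms=0b +851.064ms=2b
2) 851.064ms=2b +851.064ms=2b
Σ=4b of 4 (141bpm 4/4) — PASS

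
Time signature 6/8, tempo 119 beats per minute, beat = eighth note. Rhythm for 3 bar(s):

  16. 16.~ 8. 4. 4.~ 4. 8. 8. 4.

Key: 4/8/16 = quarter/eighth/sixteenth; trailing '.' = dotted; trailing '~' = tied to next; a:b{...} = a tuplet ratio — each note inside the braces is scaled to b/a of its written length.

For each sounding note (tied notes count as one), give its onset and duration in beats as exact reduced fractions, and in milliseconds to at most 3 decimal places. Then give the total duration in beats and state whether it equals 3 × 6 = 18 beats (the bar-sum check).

1) 0.0ms=0b +378.151ms=3/4b
2) 378.151ms=3/4b +1134.454ms=9/4b
3) 1512.605ms=3b +1512.605ms=3b
4) 3025.21ms=6b +3025.21ms=6b
5) 6050.42ms=12b +756.303ms=3/2b
6) 6806.723ms=27/2b +756.303ms=3/2b
7) 7563.025ms=15b +1512.605ms=3b
Σ=18b of 18 (119bpm 6/8) — PASS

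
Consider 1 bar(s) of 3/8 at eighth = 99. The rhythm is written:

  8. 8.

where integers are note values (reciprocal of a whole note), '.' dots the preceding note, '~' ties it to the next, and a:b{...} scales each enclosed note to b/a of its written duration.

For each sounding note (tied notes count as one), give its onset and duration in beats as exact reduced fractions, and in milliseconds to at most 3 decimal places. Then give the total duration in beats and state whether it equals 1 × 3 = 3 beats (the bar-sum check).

1) 0.0ms=0b +909.091ms=3/2b
2) 909.091ms=3/2b +909.091ms=3/2b
Σ=3b of 3 (99bpm 3/8) — PASS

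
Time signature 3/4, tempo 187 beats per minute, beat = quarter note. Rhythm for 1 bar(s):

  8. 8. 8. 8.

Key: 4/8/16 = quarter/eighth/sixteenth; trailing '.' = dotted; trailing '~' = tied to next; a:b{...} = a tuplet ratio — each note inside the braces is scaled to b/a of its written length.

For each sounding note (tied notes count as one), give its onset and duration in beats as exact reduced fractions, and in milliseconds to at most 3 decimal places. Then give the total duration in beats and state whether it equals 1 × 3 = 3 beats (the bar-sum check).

1) 0.0ms=0b +240.642ms=3/4b
2) 240.642ms=3/4b +240.642ms=3/4b
3) 481.283ms=3/2b +240.642ms=3/4b
4) 721.925ms=9/4b +240.642ms=3/4b
Σ=3b of 3 (187bpm 3/4) — PASS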